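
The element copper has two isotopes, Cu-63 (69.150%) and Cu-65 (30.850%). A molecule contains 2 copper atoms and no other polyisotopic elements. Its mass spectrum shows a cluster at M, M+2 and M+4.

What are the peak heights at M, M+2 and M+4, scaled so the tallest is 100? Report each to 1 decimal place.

Each Cu atom is independently Cu-63 (p = 0.69150) or Cu-65 (q = 0.30850); the cluster is the binomial expansion (p + q)^2.
P(M) = 0.69150^2 = 0.478172
P(M+2) = 2 × 0.69150^1 × 0.30850^1 = 0.426656
P(M+4) = 0.30850^2 = 0.095172
The M peak is largest (0.478172); scaling to 100 gives 100.0 : 89.2 : 19.9.

100.0 : 89.2 : 19.9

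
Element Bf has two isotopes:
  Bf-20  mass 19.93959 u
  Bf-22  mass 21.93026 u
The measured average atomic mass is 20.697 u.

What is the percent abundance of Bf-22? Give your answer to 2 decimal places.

With x = fraction of Bf-20 (so Bf-22 is 1 − x):
19.93959·x + 21.93026·(1 − x) = 20.697
(19.93959 − 21.93026)·x = 20.697 − 21.93026
x = -1.23326 / -1.99067 = 0.61952 → 61.95% Bf-20, 38.05% Bf-22.

38.05%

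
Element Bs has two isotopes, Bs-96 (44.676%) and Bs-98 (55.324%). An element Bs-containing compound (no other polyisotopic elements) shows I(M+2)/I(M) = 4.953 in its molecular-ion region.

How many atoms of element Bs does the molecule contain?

With n Bs atoms, P(M+2)/P(M) = C(n,1)·p^(n−1)q / p^n = n·q/p = n · 0.55324/0.44676.
n = 4.953 × 0.44676/0.55324 = 4.00 ≈ 4

4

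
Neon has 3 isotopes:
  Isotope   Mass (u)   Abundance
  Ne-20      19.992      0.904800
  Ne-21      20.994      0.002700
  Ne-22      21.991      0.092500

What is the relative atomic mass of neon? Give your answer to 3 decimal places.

Weight each isotope mass by its fractional abundance: 0.904800 × 19.992 + 0.002700 × 20.994 + 0.092500 × 21.991
= 18.0888 + 0.0567 + 2.0342 = 20.1797 u

20.180 u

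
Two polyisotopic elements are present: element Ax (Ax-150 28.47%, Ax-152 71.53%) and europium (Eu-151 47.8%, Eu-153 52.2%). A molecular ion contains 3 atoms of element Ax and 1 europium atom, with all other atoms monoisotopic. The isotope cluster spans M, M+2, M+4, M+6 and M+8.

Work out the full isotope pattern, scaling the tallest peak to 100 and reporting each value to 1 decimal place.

Element Ax pattern (n=3): 0.0230761 : 0.17393397 : 0.43700376 : 0.36598617
Europium pattern (n=1): 0.4780 : 0.5220
Convolve the two distributions (both contribute in 2-u steps):
  M: 0.0230761×0.4780 = 0.011030
  M+2: 0.0230761×0.5220 + 0.17393397×0.4780 = 0.095186
  M+4: 0.17393397×0.5220 + 0.43700376×0.4780 = 0.299681
  M+6: 0.43700376×0.5220 + 0.36598617×0.4780 = 0.403057
  M+8: 0.36598617×0.5220 = 0.191045
Scale to base peak (0.403057) = 100: 2.7 : 23.6 : 74.4 : 100.0 : 47.4

2.7 : 23.6 : 74.4 : 100.0 : 47.4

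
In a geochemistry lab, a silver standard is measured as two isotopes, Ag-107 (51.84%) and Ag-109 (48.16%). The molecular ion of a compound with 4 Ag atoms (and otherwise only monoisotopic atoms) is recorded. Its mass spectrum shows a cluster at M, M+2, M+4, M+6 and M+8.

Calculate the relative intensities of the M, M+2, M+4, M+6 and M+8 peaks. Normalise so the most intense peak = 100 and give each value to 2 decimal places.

19.31 : 71.76 : 100.00 : 61.93 : 14.38

Expanding (0.5184 + 0.4816)^4:
P(M) = 0.5184^4 = 0.072220
P(M+2) = 4 × 0.5184^3 × 0.4816^1 = 0.268375
P(M+4) = 6 × 0.5184^2 × 0.4816^2 = 0.373985
P(M+6) = 4 × 0.5184^1 × 0.4816^3 = 0.231624
P(M+8) = 0.4816^4 = 0.053795
The M+4 peak is largest (0.373985); scaling to 100 gives 19.31 : 71.76 : 100.00 : 61.93 : 14.38.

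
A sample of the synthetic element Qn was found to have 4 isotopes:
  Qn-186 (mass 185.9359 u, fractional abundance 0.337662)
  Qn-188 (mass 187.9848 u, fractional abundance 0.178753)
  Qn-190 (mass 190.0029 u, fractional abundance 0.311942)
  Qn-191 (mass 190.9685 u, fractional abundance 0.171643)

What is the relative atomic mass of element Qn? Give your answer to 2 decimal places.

The abundance-weighted mean is 0.337662 × 185.9359 + 0.178753 × 187.9848 + 0.311942 × 190.0029 + 0.171643 × 190.9685
= 62.78349 + 33.60285 + 59.26988 + 32.77841 = 188.43463 u

188.43 u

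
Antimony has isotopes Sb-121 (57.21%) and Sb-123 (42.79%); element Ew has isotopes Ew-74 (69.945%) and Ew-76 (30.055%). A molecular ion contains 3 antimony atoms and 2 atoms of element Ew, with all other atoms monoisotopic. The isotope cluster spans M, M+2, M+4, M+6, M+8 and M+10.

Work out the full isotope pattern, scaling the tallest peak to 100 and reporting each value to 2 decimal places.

26.38 : 81.85 : 100.00 : 60.01 : 17.66 : 2.04

Antimony pattern (n=3): 0.18724742 : 0.42015297 : 0.3142518 : 0.07834781
Element Ew pattern (n=2): 0.4892303 : 0.4204394 : 0.0903303
Convolve the two distributions (both contribute in 2-u steps):
  M: 0.18724742×0.4892303 = 0.091607
  M+2: 0.18724742×0.4204394 + 0.42015297×0.4892303 = 0.284278
  M+4: 0.18724742×0.0903303 + 0.42015297×0.4204394 + 0.3142518×0.4892303 = 0.347304
  M+6: 0.42015297×0.0903303 + 0.3142518×0.4204394 + 0.07834781×0.4892303 = 0.208407
  M+8: 0.3142518×0.0903303 + 0.07834781×0.4204394 = 0.061327
  M+10: 0.07834781×0.0903303 = 0.007077
Scale to base peak (0.347304) = 100: 26.38 : 81.85 : 100.00 : 60.01 : 17.66 : 2.04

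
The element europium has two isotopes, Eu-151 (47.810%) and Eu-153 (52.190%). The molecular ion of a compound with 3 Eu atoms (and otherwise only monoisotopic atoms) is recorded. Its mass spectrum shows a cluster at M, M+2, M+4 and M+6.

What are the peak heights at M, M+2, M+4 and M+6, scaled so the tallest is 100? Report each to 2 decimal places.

27.97 : 91.61 : 100.00 : 36.39

The 3 Eu atoms are independent, so intensities follow the terms of (0.47810 + 0.52190)^3.
P(M) = 0.47810^3 = 0.109284
P(M+2) = 3 × 0.47810^2 × 0.52190^1 = 0.357887
P(M+4) = 3 × 0.47810^1 × 0.52190^2 = 0.390674
P(M+6) = 0.52190^3 = 0.142155
The M+4 peak is largest (0.390674); scaling to 100 gives 27.97 : 91.61 : 100.00 : 36.39.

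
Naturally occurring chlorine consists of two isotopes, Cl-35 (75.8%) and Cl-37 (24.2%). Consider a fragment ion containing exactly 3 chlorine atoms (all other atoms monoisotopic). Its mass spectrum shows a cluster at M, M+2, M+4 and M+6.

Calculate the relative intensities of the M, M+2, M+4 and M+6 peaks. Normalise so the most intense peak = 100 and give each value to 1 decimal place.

100.0 : 95.8 : 30.6 : 3.3

Each Cl atom is independently Cl-35 (p = 0.758) or Cl-37 (q = 0.242); the cluster is the binomial expansion (p + q)^3.
P(M) = 0.758^3 = 0.435520
P(M+2) = 3 × 0.758^2 × 0.242^1 = 0.417133
P(M+4) = 3 × 0.758^1 × 0.242^2 = 0.133175
P(M+6) = 0.242^3 = 0.014172
The M peak is largest (0.435520); scaling to 100 gives 100.0 : 95.8 : 30.6 : 3.3.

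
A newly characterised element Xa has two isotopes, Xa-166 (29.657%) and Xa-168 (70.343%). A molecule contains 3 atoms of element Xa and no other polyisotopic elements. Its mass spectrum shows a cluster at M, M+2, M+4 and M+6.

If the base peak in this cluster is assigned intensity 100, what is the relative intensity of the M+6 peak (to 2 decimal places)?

(0.29657 + 0.70343)^3 gives M 0.0261, M+2 0.1856, M+4 0.4402, M+6 0.3481; the largest is M+4.
P(M+4) = C(3,2) × 0.29657^1 × 0.70343^2 = 3 × 0.29657 × 0.49481376 = 0.440241 (base)
P(M+6) = C(3,3) × 0.29657^0 × 0.70343^3 = 1 × 1.0000 × 0.34806685 = 0.348067
Relative intensity = 0.348067 / 0.440241 × 100 = 79.06

79.06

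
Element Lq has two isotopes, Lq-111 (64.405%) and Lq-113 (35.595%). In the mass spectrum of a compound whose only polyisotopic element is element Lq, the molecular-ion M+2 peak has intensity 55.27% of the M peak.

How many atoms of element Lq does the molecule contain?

The M+2/M ratio from n Lq atoms is n · q/p = n · 0.35595/0.64405.
n = 0.5527 × 0.64405/0.35595 = 1.00 ≈ 1

1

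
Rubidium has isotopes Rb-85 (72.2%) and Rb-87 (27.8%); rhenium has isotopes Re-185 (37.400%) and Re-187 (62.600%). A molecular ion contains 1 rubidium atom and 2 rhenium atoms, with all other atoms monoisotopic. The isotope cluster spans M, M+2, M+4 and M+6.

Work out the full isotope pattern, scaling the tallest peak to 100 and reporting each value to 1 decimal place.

24.4 : 91.3 : 100.0 : 26.4

Rubidium pattern (n=1): 0.7220 : 0.2780
Rhenium pattern (n=2): 0.139876 : 0.468248 : 0.391876
Convolve the two distributions (both contribute in 2-u steps):
  M: 0.7220×0.139876 = 0.100990
  M+2: 0.7220×0.468248 + 0.2780×0.139876 = 0.376961
  M+4: 0.7220×0.391876 + 0.2780×0.468248 = 0.413107
  M+6: 0.2780×0.391876 = 0.108942
Scale to base peak (0.413107) = 100: 24.4 : 91.3 : 100.0 : 26.4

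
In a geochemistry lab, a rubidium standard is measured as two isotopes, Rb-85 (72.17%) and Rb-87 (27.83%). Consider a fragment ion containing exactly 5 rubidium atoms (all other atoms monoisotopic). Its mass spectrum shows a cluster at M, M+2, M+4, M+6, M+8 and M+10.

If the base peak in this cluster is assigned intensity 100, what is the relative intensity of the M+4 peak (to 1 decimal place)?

Term probabilities: M 0.1958, M+2 0.3775, M+4 0.2911, M+6 0.1123, M+8 0.0216, M+10 0.0017. Base peak = M+2.
P(M+2) = C(5,1) × 0.7217^4 × 0.2783^1 = 5 × 0.27128565 × 0.2783 = 0.377494 (base)
P(M+4) = C(5,2) × 0.7217^3 × 0.2783^2 = 10 × 0.37589809 × 0.07745089 = 0.291136
Relative intensity = 0.291136 / 0.377494 × 100 = 77.1

77.1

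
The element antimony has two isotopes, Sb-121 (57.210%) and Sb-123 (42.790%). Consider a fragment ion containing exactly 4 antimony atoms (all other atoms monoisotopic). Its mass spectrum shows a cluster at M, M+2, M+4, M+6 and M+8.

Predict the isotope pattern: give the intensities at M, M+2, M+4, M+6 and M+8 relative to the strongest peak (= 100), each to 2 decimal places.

Expanding (0.57210 + 0.42790)^4:
P(M) = 0.57210^4 = 0.107124
P(M+2) = 4 × 0.57210^3 × 0.42790^1 = 0.320493
P(M+4) = 6 × 0.57210^2 × 0.42790^2 = 0.359567
P(M+6) = 4 × 0.57210^1 × 0.42790^3 = 0.179291
P(M+8) = 0.42790^4 = 0.033525
The M+4 peak is largest (0.359567); scaling to 100 gives 29.79 : 89.13 : 100.00 : 49.86 : 9.32.

29.79 : 89.13 : 100.00 : 49.86 : 9.32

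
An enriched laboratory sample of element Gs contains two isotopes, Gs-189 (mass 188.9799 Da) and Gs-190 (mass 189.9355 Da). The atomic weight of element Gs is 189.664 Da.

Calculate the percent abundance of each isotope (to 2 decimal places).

Gs-189: 28.41%, Gs-190: 71.59%

Writing the weighted mean with unknown fraction x of Gs-189:
188.9799·x + 189.9355·(1 − x) = 189.664
(188.9799 − 189.9355)·x = 189.664 − 189.9355
x = -0.2715 / -0.9556 = 0.28411 → 28.41% Gs-189, 71.59% Gs-190.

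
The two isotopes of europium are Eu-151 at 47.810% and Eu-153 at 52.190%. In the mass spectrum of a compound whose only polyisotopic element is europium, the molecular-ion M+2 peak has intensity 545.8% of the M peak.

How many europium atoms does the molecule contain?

With n Eu atoms, P(M+2)/P(M) = C(n,1)·p^(n−1)q / p^n = n·q/p = n · 0.52190/0.47810.
n = 5.458 × 0.47810/0.52190 = 5.00 ≈ 5

5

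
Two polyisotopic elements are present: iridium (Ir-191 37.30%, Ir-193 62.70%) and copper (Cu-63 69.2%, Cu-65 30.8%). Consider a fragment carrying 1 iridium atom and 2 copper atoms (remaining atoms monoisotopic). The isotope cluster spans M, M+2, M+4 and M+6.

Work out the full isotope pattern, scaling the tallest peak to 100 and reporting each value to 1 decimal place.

Iridium pattern (n=1): 0.3730 : 0.6270
Copper pattern (n=2): 0.478864 : 0.426272 : 0.094864
Convolve the two distributions (both contribute in 2-u steps):
  M: 0.3730×0.478864 = 0.178616
  M+2: 0.3730×0.426272 + 0.6270×0.478864 = 0.459247
  M+4: 0.3730×0.094864 + 0.6270×0.426272 = 0.302657
  M+6: 0.6270×0.094864 = 0.059480
Scale to base peak (0.459247) = 100: 38.9 : 100.0 : 65.9 : 13.0

38.9 : 100.0 : 65.9 : 13.0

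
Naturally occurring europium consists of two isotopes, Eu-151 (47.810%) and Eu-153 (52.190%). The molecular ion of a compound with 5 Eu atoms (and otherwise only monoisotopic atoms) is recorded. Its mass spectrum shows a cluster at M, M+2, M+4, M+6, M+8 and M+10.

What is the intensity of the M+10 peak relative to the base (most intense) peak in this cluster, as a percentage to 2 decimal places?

Binomial terms of (0.47810 + 0.52190)^5: M 0.0250, M+2 0.1363, M+4 0.2977, M+6 0.3249, M+8 0.1774, M+10 0.0387 → M+6 is the base peak.
P(M+6) = C(5,3) × 0.47810^2 × 0.52190^3 = 10 × 0.22857961 × 0.14215492 = 0.324937 (base)
P(M+10) = C(5,5) × 0.47810^0 × 0.52190^5 = 1 × 1.0000 × 0.0387201 = 0.038720
Relative intensity = 0.038720 / 0.324937 × 100 = 11.92

11.92%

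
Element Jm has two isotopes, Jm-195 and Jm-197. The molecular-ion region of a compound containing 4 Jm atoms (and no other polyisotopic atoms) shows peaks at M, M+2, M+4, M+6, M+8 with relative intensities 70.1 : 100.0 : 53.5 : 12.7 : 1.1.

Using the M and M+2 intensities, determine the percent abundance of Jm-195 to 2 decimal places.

Write p for the Jm-195 fraction. I(M+2)/I(M) = [C(4,1)·p^3·(1−p)] / p^4 = 4·(1−p)/p = 100.0/70.1 = 1.4265
(1−p)/p = 1.4265/4 = 0.3566  ⇒  p = 1/(1 + 0.3566) = 0.7371
Jm-195: 73.71%, Jm-197: 26.29%.

73.71%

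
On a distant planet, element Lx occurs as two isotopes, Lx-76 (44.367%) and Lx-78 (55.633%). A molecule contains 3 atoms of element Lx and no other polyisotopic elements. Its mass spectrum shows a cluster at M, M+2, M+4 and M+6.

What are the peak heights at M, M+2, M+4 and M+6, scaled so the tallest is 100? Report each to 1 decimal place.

21.2 : 79.7 : 100.0 : 41.8

Expanding (0.44367 + 0.55633)^3:
P(M) = 0.44367^3 = 0.087333
P(M+2) = 3 × 0.44367^2 × 0.55633^1 = 0.328529
P(M+4) = 3 × 0.44367^1 × 0.55633^2 = 0.411952
P(M+6) = 0.55633^3 = 0.172186
The M+4 peak is largest (0.411952); scaling to 100 gives 21.2 : 79.7 : 100.0 : 41.8.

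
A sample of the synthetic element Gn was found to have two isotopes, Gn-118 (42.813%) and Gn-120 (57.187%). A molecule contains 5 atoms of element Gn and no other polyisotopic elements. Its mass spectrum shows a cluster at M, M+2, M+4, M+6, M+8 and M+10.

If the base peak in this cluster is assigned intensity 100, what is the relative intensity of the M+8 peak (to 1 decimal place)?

66.8

Term probabilities: M 0.0144, M+2 0.0961, M+4 0.2566, M+6 0.3428, M+8 0.2289, M+10 0.0612. Base peak = M+6.
P(M+6) = C(5,3) × 0.42813^2 × 0.57187^3 = 10 × 0.1832953 × 0.18702168 = 0.342802 (base)
P(M+8) = C(5,4) × 0.42813^1 × 0.57187^4 = 5 × 0.42813 × 0.10695209 = 0.228947
Relative intensity = 0.228947 / 0.342802 × 100 = 66.8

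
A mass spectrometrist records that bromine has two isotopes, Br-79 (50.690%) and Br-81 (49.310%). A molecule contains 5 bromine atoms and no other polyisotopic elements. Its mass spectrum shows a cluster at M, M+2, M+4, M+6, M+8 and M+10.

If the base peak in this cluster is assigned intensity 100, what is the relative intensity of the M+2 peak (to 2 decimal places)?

51.40

Term probabilities: M 0.0335, M+2 0.1628, M+4 0.3167, M+6 0.3081, M+8 0.1498, M+10 0.0292. Base peak = M+4.
P(M+4) = C(5,2) × 0.50690^3 × 0.49310^2 = 10 × 0.13024674 × 0.24314761 = 0.316692 (base)
P(M+2) = C(5,1) × 0.50690^4 × 0.49310^1 = 5 × 0.06602207 × 0.4931 = 0.162777
Relative intensity = 0.162777 / 0.316692 × 100 = 51.40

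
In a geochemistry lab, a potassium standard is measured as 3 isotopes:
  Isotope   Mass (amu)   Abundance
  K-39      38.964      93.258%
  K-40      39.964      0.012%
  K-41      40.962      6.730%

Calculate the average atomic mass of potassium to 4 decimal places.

39.0986 amu

Average mass = Σ (abundance × isotope mass) = 0.93258 × 38.964 + 0.00012 × 39.964 + 0.06730 × 40.962
= 36.33705 + 0.00480 + 2.75674 = 39.09859 amu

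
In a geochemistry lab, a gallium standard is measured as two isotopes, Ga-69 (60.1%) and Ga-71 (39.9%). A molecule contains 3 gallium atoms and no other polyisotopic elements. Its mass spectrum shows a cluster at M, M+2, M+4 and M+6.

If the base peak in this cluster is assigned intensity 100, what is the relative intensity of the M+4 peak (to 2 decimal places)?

66.39

(0.601 + 0.399)^3 gives M 0.2171, M+2 0.4324, M+4 0.2870, M+6 0.0635; the largest is M+2.
P(M+2) = C(3,1) × 0.601^2 × 0.399^1 = 3 × 0.361201 × 0.3990 = 0.432358 (base)
P(M+4) = C(3,2) × 0.601^1 × 0.399^2 = 3 × 0.6010 × 0.159201 = 0.287039
Relative intensity = 0.287039 / 0.432358 × 100 = 66.39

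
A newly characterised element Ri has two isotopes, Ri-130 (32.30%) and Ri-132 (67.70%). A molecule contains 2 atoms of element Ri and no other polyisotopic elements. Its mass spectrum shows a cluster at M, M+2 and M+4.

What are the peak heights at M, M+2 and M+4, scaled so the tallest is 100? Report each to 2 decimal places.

Expanding (0.3230 + 0.6770)^2:
P(M) = 0.3230^2 = 0.104329
P(M+2) = 2 × 0.3230^1 × 0.6770^1 = 0.437342
P(M+4) = 0.6770^2 = 0.458329
The M+4 peak is largest (0.458329); scaling to 100 gives 22.76 : 95.42 : 100.00.

22.76 : 95.42 : 100.00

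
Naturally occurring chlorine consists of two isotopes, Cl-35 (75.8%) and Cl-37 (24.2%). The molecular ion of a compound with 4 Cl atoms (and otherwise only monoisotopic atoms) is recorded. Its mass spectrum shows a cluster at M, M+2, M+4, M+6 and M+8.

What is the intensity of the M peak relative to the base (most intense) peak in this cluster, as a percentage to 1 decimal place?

Term probabilities: M 0.3301, M+2 0.4216, M+4 0.2019, M+6 0.0430, M+8 0.0034. Base peak = M+2.
P(M+2) = C(4,1) × 0.758^3 × 0.242^1 = 4 × 0.43551951 × 0.2420 = 0.421583 (base)
P(M) = C(4,0) × 0.758^4 × 0.242^0 = 1 × 0.33012379 × 1.0000 = 0.330124
Relative intensity = 0.330124 / 0.421583 × 100 = 78.3

78.3%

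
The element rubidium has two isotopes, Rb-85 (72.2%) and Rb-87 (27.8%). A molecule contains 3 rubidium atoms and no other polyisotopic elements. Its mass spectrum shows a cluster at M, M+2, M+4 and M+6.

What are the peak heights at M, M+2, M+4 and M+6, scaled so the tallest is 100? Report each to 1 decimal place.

Each Rb atom is independently Rb-85 (p = 0.722) or Rb-87 (q = 0.278); the cluster is the binomial expansion (p + q)^3.
P(M) = 0.722^3 = 0.376367
P(M+2) = 3 × 0.722^2 × 0.278^1 = 0.434751
P(M+4) = 3 × 0.722^1 × 0.278^2 = 0.167397
P(M+6) = 0.278^3 = 0.021485
The M+2 peak is largest (0.434751); scaling to 100 gives 86.6 : 100.0 : 38.5 : 4.9.

86.6 : 100.0 : 38.5 : 4.9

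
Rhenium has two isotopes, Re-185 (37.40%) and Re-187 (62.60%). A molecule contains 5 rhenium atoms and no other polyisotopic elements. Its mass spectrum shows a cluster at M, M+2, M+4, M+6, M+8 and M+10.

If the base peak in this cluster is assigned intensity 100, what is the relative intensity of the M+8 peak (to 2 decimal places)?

83.69

Term probabilities: M 0.0073, M+2 0.0612, M+4 0.2050, M+6 0.3431, M+8 0.2872, M+10 0.0961. Base peak = M+6.
P(M+6) = C(5,3) × 0.3740^2 × 0.6260^3 = 10 × 0.139876 × 0.24531438 = 0.343136 (base)
P(M+8) = C(5,4) × 0.3740^1 × 0.6260^4 = 5 × 0.3740 × 0.1535668 = 0.287170
Relative intensity = 0.287170 / 0.343136 × 100 = 83.69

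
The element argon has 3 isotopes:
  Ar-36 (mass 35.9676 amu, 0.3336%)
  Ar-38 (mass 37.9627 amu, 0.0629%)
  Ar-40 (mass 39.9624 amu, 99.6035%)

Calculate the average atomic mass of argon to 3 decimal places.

39.948 amu

Average mass = Σ (abundance × isotope mass) = 0.003336 × 35.9676 + 0.000629 × 37.9627 + 0.996035 × 39.9624
= 0.11999 + 0.02388 + 39.80395 = 39.94782 amu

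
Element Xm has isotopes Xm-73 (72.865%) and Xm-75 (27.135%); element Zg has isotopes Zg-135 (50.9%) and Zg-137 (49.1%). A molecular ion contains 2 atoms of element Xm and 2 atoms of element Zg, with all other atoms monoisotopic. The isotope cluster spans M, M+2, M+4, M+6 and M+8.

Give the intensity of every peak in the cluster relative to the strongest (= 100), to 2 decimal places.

37.40 : 100.00 : 93.72 : 35.92 : 4.83

Element Xm pattern (n=2): 0.53093082 : 0.39543836 : 0.07363082
Element Zg pattern (n=2): 0.259081 : 0.499838 : 0.241081
Convolve the two distributions (both contribute in 2-u steps):
  M: 0.53093082×0.259081 = 0.137554
  M+2: 0.53093082×0.499838 + 0.39543836×0.259081 = 0.367830
  M+4: 0.53093082×0.241081 + 0.39543836×0.499838 + 0.07363082×0.259081 = 0.344729
  M+6: 0.39543836×0.241081 + 0.07363082×0.499838 = 0.132136
  M+8: 0.07363082×0.241081 = 0.017751
Scale to base peak (0.367830) = 100: 37.40 : 100.00 : 93.72 : 35.92 : 4.83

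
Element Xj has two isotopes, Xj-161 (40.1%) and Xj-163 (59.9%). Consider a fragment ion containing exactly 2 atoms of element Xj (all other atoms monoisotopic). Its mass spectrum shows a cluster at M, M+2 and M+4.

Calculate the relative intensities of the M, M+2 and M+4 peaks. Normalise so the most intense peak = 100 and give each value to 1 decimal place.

Expanding (0.401 + 0.599)^2:
P(M) = 0.401^2 = 0.160801
P(M+2) = 2 × 0.401^1 × 0.599^1 = 0.480398
P(M+4) = 0.599^2 = 0.358801
The M+2 peak is largest (0.480398); scaling to 100 gives 33.5 : 100.0 : 74.7.

33.5 : 100.0 : 74.7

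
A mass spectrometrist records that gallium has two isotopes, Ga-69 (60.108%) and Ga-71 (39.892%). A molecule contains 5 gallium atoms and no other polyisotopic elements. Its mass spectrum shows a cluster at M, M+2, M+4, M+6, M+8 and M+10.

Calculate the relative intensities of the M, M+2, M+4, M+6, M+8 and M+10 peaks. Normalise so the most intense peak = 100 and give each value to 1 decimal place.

22.7 : 75.3 : 100.0 : 66.4 : 22.0 : 2.9

Each Ga atom is independently Ga-69 (p = 0.60108) or Ga-71 (q = 0.39892); the cluster is the binomial expansion (p + q)^5.
P(M) = 0.60108^5 = 0.078462
P(M+2) = 5 × 0.60108^4 × 0.39892^1 = 0.260366
P(M+4) = 10 × 0.60108^3 × 0.39892^2 = 0.345596
P(M+6) = 10 × 0.60108^2 × 0.39892^3 = 0.229362
P(M+8) = 5 × 0.60108^1 × 0.39892^4 = 0.076111
P(M+10) = 0.39892^5 = 0.010103
The M+4 peak is largest (0.345596); scaling to 100 gives 22.7 : 75.3 : 100.0 : 66.4 : 22.0 : 2.9.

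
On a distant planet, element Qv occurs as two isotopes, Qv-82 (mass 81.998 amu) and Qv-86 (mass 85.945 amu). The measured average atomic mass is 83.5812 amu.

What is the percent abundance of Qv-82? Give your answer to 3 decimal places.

Writing the weighted mean with unknown fraction x of Qv-82:
81.998·x + 85.945·(1 − x) = 83.5812
(81.998 − 85.945)·x = 83.5812 − 85.945
x = -2.3638 / -3.947 = 0.59889 → 59.889% Qv-82, 40.111% Qv-86.

59.889%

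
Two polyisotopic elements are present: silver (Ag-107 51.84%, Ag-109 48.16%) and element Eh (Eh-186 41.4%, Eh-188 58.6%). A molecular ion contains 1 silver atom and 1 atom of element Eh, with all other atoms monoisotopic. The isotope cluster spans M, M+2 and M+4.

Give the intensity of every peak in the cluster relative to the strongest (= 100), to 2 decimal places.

Silver pattern (n=1): 0.5184 : 0.4816
Element Eh pattern (n=1): 0.4140 : 0.5860
Convolve the two distributions (both contribute in 2-u steps):
  M: 0.5184×0.4140 = 0.214618
  M+2: 0.5184×0.5860 + 0.4816×0.4140 = 0.503165
  M+4: 0.4816×0.5860 = 0.282218
Scale to base peak (0.503165) = 100: 42.65 : 100.00 : 56.09

42.65 : 100.00 : 56.09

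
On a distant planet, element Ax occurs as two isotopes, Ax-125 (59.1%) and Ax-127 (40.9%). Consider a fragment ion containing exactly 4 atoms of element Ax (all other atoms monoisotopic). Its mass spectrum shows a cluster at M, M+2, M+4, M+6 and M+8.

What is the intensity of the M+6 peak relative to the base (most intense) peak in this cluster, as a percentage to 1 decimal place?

46.1%

(0.591 + 0.409)^4 gives M 0.1220, M+2 0.3377, M+4 0.3506, M+6 0.1617, M+8 0.0280; the largest is M+4.
P(M+4) = C(4,2) × 0.591^2 × 0.409^2 = 6 × 0.349281 × 0.167281 = 0.350568 (base)
P(M+6) = C(4,3) × 0.591^1 × 0.409^3 = 4 × 0.5910 × 0.06841793 = 0.161740
Relative intensity = 0.161740 / 0.350568 × 100 = 46.1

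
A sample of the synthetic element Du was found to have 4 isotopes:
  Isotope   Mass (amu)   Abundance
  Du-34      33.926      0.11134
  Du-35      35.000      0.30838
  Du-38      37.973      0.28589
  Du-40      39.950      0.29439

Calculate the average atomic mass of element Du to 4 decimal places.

37.1876 amu

The abundance-weighted mean is 0.11134 × 33.926 + 0.30838 × 35.000 + 0.28589 × 37.973 + 0.29439 × 39.950
= 3.77732 + 10.79330 + 10.85610 + 11.76088 = 37.18760 amu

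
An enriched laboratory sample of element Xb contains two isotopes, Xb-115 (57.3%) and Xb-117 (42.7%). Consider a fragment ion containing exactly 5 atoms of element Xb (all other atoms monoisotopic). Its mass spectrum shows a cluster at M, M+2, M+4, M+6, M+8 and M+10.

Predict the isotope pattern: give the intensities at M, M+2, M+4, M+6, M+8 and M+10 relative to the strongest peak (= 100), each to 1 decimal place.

18.0 : 67.1 : 100.0 : 74.5 : 27.8 : 4.1

Each Xb atom is independently Xb-115 (p = 0.573) or Xb-117 (q = 0.427); the cluster is the binomial expansion (p + q)^5.
P(M) = 0.573^5 = 0.061769
P(M+2) = 5 × 0.573^4 × 0.427^1 = 0.230153
P(M+4) = 10 × 0.573^3 × 0.427^2 = 0.343020
P(M+6) = 10 × 0.573^2 × 0.427^3 = 0.255619
P(M+8) = 5 × 0.573^1 × 0.427^4 = 0.095244
P(M+10) = 0.427^5 = 0.014195
The M+4 peak is largest (0.343020); scaling to 100 gives 18.0 : 67.1 : 100.0 : 74.5 : 27.8 : 4.1.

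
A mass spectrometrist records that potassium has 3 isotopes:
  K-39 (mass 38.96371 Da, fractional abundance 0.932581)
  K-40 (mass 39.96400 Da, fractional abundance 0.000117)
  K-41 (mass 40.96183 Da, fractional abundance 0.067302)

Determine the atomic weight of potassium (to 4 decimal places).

39.0983 Da

Weight each isotope mass by its fractional abundance: 0.932581 × 38.96371 + 0.000117 × 39.96400 + 0.067302 × 40.96183
= 36.336816 + 0.004676 + 2.756813 = 39.098305 Da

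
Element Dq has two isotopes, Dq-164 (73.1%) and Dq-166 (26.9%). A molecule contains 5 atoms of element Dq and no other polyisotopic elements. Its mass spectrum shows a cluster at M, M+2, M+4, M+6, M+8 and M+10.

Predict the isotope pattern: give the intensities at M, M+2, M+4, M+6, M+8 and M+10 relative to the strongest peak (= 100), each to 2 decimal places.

54.35 : 100.00 : 73.60 : 27.08 : 4.98 : 0.37

The 5 Dq atoms are independent, so intensities follow the terms of (0.731 + 0.269)^5.
P(M) = 0.731^5 = 0.208731
P(M+2) = 5 × 0.731^4 × 0.269^1 = 0.384054
P(M+4) = 10 × 0.731^3 × 0.269^2 = 0.282655
P(M+6) = 10 × 0.731^2 × 0.269^3 = 0.104014
P(M+8) = 5 × 0.731^1 × 0.269^4 = 0.019138
P(M+10) = 0.269^5 = 0.001409
The M+2 peak is largest (0.384054); scaling to 100 gives 54.35 : 100.00 : 73.60 : 27.08 : 4.98 : 0.37.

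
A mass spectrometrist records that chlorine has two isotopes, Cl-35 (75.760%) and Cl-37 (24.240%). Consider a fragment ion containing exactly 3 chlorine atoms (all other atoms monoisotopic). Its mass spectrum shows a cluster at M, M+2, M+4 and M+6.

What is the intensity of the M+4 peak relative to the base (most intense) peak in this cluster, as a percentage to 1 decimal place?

30.7%

(0.75760 + 0.24240)^3 gives M 0.4348, M+2 0.4174, M+4 0.1335, M+6 0.0142; the largest is M.
P(M) = C(3,0) × 0.75760^3 × 0.24240^0 = 1 × 0.4348304 × 1.0000 = 0.434830 (base)
P(M+4) = C(3,2) × 0.75760^1 × 0.24240^2 = 3 × 0.7576 × 0.05875776 = 0.133545
Relative intensity = 0.133545 / 0.434830 × 100 = 30.7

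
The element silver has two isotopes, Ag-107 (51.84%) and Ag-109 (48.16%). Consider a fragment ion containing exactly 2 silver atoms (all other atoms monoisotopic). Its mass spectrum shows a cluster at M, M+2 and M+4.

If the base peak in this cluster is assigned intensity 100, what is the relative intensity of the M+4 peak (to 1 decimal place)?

Term probabilities: M 0.2687, M+2 0.4993, M+4 0.2319. Base peak = M+2.
P(M+2) = C(2,1) × 0.5184^1 × 0.4816^1 = 2 × 0.5184 × 0.4816 = 0.499323 (base)
P(M+4) = C(2,2) × 0.5184^0 × 0.4816^2 = 1 × 1.0000 × 0.23193856 = 0.231939
Relative intensity = 0.231939 / 0.499323 × 100 = 46.5

46.5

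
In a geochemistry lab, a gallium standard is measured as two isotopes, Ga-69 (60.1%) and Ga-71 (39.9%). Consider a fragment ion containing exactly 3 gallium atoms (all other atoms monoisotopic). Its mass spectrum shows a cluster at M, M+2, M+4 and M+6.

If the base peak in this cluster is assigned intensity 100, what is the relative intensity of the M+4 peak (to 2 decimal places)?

Term probabilities: M 0.2171, M+2 0.4324, M+4 0.2870, M+6 0.0635. Base peak = M+2.
P(M+2) = C(3,1) × 0.601^2 × 0.399^1 = 3 × 0.361201 × 0.3990 = 0.432358 (base)
P(M+4) = C(3,2) × 0.601^1 × 0.399^2 = 3 × 0.6010 × 0.159201 = 0.287039
Relative intensity = 0.287039 / 0.432358 × 100 = 66.39

66.39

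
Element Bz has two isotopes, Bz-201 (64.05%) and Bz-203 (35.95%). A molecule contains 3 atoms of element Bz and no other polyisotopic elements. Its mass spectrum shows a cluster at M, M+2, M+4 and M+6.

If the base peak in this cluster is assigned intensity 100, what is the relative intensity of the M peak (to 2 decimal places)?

59.39

(0.6405 + 0.3595)^3 gives M 0.2628, M+2 0.4424, M+4 0.2483, M+6 0.0465; the largest is M+2.
P(M+2) = C(3,1) × 0.6405^2 × 0.3595^1 = 3 × 0.41024025 × 0.3595 = 0.442444 (base)
P(M) = C(3,0) × 0.6405^3 × 0.3595^0 = 1 × 0.26275888 × 1.0000 = 0.262759
Relative intensity = 0.262759 / 0.442444 × 100 = 59.39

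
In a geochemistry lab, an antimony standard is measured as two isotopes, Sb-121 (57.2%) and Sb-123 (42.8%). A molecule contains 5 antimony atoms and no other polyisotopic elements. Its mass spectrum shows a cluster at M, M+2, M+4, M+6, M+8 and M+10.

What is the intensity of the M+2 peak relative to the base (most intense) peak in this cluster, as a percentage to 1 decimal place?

(0.572 + 0.428)^5 gives M 0.0612, M+2 0.2291, M+4 0.3428, M+6 0.2565, M+8 0.0960, M+10 0.0144; the largest is M+4.
P(M+4) = C(5,2) × 0.572^3 × 0.428^2 = 10 × 0.18714925 × 0.183184 = 0.342827 (base)
P(M+2) = C(5,1) × 0.572^4 × 0.428^1 = 5 × 0.10704937 × 0.4280 = 0.229086
Relative intensity = 0.229086 / 0.342827 × 100 = 66.8

66.8%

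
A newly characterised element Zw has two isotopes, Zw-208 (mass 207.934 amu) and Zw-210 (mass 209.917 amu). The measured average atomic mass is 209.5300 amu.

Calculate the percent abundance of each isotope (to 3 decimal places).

With x = fraction of Zw-208 (so Zw-210 is 1 − x):
207.934·x + 209.917·(1 − x) = 209.5300
(207.934 − 209.917)·x = 209.5300 − 209.917
x = -0.3870 / -1.983 = 0.19516 → 19.516% Zw-208, 80.484% Zw-210.

Zw-208: 19.516%, Zw-210: 80.484%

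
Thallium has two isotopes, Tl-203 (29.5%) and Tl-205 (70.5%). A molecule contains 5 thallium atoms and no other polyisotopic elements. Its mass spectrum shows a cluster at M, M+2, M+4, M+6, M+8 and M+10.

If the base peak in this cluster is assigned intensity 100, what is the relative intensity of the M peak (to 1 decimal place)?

0.6

Term probabilities: M 0.0022, M+2 0.0267, M+4 0.1276, M+6 0.3049, M+8 0.3644, M+10 0.1742. Base peak = M+8.
P(M+8) = C(5,4) × 0.295^1 × 0.705^4 = 5 × 0.2950 × 0.24703385 = 0.364375 (base)
P(M) = C(5,0) × 0.295^5 × 0.705^0 = 1 × 0.00223414 × 1.0000 = 0.002234
Relative intensity = 0.002234 / 0.364375 × 100 = 0.6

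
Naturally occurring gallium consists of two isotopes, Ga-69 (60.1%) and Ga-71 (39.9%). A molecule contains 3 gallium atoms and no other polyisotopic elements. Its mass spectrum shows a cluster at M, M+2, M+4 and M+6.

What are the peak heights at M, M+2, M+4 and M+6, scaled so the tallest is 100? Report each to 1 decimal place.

Each Ga atom is independently Ga-69 (p = 0.601) or Ga-71 (q = 0.399); the cluster is the binomial expansion (p + q)^3.
P(M) = 0.601^3 = 0.217082
P(M+2) = 3 × 0.601^2 × 0.399^1 = 0.432358
P(M+4) = 3 × 0.601^1 × 0.399^2 = 0.287039
P(M+6) = 0.399^3 = 0.063521
The M+2 peak is largest (0.432358); scaling to 100 gives 50.2 : 100.0 : 66.4 : 14.7.

50.2 : 100.0 : 66.4 : 14.7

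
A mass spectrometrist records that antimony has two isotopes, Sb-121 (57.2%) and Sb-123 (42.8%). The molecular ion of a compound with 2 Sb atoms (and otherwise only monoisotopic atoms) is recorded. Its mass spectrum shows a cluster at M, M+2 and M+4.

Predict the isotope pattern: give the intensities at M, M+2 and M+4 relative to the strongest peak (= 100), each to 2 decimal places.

Expanding (0.572 + 0.428)^2:
P(M) = 0.572^2 = 0.327184
P(M+2) = 2 × 0.572^1 × 0.428^1 = 0.489632
P(M+4) = 0.428^2 = 0.183184
The M+2 peak is largest (0.489632); scaling to 100 gives 66.82 : 100.00 : 37.41.

66.82 : 100.00 : 37.41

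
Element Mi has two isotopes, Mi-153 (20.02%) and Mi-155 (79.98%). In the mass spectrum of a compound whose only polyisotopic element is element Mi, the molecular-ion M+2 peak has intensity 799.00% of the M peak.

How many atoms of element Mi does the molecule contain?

For n independent Mi atoms, I(M+2)/I(M) = n · (abundance Mi-155) / (abundance Mi-153) = n · 0.7998/0.2002.
n = 7.9900 × 0.2002/0.7998 = 2.00 ≈ 2

2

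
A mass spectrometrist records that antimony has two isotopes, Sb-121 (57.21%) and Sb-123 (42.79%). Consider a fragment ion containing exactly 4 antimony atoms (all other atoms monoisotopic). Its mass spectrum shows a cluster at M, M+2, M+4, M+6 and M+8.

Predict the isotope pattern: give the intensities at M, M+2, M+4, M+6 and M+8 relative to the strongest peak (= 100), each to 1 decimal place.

Each Sb atom is independently Sb-121 (p = 0.5721) or Sb-123 (q = 0.4279); the cluster is the binomial expansion (p + q)^4.
P(M) = 0.5721^4 = 0.107124
P(M+2) = 4 × 0.5721^3 × 0.4279^1 = 0.320493
P(M+4) = 6 × 0.5721^2 × 0.4279^2 = 0.359567
P(M+6) = 4 × 0.5721^1 × 0.4279^3 = 0.179291
P(M+8) = 0.4279^4 = 0.033525
The M+4 peak is largest (0.359567); scaling to 100 gives 29.8 : 89.1 : 100.0 : 49.9 : 9.3.

29.8 : 89.1 : 100.0 : 49.9 : 9.3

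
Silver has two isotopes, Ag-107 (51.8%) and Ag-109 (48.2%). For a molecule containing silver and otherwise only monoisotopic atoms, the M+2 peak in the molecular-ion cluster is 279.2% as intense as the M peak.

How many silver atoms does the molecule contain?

3

With n Ag atoms, P(M+2)/P(M) = C(n,1)·p^(n−1)q / p^n = n·q/p = n · 0.482/0.518.
n = 2.792 × 0.518/0.482 = 3.00 ≈ 3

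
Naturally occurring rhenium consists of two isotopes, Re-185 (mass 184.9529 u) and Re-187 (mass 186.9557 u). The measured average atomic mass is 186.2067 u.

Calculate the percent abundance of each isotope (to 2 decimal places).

With x = fraction of Re-185 (so Re-187 is 1 − x):
184.9529·x + 186.9557·(1 − x) = 186.2067
(184.9529 − 186.9557)·x = 186.2067 − 186.9557
x = -0.7490 / -2.0028 = 0.37398 → 37.40% Re-185, 62.60% Re-187.

Re-185: 37.40%, Re-187: 62.60%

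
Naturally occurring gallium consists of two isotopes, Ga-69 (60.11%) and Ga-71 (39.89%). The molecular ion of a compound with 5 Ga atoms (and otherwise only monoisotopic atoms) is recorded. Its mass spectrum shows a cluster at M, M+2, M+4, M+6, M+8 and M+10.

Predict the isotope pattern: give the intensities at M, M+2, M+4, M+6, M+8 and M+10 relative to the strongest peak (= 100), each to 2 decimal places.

22.71 : 75.34 : 100.00 : 66.36 : 22.02 : 2.92

Expanding (0.6011 + 0.3989)^5:
P(M) = 0.6011^5 = 0.078475
P(M+2) = 5 × 0.6011^4 × 0.3989^1 = 0.260388
P(M+4) = 10 × 0.6011^3 × 0.3989^2 = 0.345596
P(M+6) = 10 × 0.6011^2 × 0.3989^3 = 0.229343
P(M+8) = 5 × 0.6011^1 × 0.3989^4 = 0.076098
P(M+10) = 0.3989^5 = 0.010100
The M+4 peak is largest (0.345596); scaling to 100 gives 22.71 : 75.34 : 100.00 : 66.36 : 22.02 : 2.92.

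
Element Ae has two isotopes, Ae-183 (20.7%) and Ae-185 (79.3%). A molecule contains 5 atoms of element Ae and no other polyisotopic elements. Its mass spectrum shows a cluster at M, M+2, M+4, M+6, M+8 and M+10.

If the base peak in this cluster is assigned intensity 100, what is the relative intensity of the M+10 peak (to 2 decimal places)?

76.62

(0.207 + 0.793)^5 gives M 0.0004, M+2 0.0073, M+4 0.0558, M+6 0.2137, M+8 0.4093, M+10 0.3136; the largest is M+8.
P(M+8) = C(5,4) × 0.207^1 × 0.793^4 = 5 × 0.2070 × 0.39545106 = 0.409292 (base)
P(M+10) = C(5,5) × 0.207^0 × 0.793^5 = 1 × 1.0000 × 0.31359269 = 0.313593
Relative intensity = 0.313593 / 0.409292 × 100 = 76.62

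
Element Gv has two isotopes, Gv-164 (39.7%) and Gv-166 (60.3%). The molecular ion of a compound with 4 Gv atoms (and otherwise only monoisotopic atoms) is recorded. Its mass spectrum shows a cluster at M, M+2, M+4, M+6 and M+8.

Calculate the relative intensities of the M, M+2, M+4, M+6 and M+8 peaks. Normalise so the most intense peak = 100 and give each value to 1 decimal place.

7.1 : 43.3 : 98.8 : 100.0 : 38.0

Each Gv atom is independently Gv-164 (p = 0.397) or Gv-166 (q = 0.603); the cluster is the binomial expansion (p + q)^4.
P(M) = 0.397^4 = 0.024841
P(M+2) = 4 × 0.397^3 × 0.603^1 = 0.150921
P(M+4) = 6 × 0.397^2 × 0.603^2 = 0.343848
P(M+6) = 4 × 0.397^1 × 0.603^3 = 0.348179
P(M+8) = 0.603^4 = 0.132212
The M+6 peak is largest (0.348179); scaling to 100 gives 7.1 : 43.3 : 98.8 : 100.0 : 38.0.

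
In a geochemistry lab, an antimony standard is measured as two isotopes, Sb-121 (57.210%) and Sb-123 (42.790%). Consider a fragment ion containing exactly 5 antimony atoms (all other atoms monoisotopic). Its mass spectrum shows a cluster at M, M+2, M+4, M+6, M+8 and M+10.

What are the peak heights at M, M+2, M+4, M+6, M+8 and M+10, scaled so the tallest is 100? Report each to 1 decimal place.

The 5 Sb atoms are independent, so intensities follow the terms of (0.57210 + 0.42790)^5.
P(M) = 0.57210^5 = 0.061286
P(M+2) = 5 × 0.57210^4 × 0.42790^1 = 0.229192
P(M+4) = 10 × 0.57210^3 × 0.42790^2 = 0.342847
P(M+6) = 10 × 0.57210^2 × 0.42790^3 = 0.256431
P(M+8) = 5 × 0.57210^1 × 0.42790^4 = 0.095898
P(M+10) = 0.42790^5 = 0.014345
The M+4 peak is largest (0.342847); scaling to 100 gives 17.9 : 66.8 : 100.0 : 74.8 : 28.0 : 4.2.

17.9 : 66.8 : 100.0 : 74.8 : 28.0 : 4.2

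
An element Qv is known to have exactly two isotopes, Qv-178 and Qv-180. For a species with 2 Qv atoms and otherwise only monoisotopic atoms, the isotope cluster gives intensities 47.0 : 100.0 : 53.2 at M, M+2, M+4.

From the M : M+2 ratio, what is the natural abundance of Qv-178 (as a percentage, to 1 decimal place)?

Let p = fractional abundance of Qv-178. I(M+2)/I(M) = [C(2,1)·p^1·(1−p)] / p^2 = 2·(1−p)/p = 100.0/47.0 = 2.1277
(1−p)/p = 2.1277/2 = 1.0638  ⇒  p = 1/(1 + 1.0638) = 0.4845
Qv-178: 48.5%, Qv-180: 51.5%.

48.5%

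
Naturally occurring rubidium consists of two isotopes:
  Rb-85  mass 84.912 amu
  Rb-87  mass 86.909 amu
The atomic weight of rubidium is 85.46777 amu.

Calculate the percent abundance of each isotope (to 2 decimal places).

Writing the weighted mean with unknown fraction x of Rb-85:
84.912·x + 86.909·(1 − x) = 85.46777
(84.912 − 86.909)·x = 85.46777 − 86.909
x = -1.44123 / -1.997 = 0.72170 → 72.17% Rb-85, 27.83% Rb-87.

Rb-85: 72.17%, Rb-87: 27.83%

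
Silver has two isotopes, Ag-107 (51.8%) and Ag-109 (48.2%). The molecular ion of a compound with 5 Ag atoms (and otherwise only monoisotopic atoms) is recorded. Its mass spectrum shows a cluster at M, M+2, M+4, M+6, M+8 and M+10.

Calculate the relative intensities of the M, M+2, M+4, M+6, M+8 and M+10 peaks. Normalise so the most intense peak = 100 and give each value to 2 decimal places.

The 5 Ag atoms are independent, so intensities follow the terms of (0.518 + 0.482)^5.
P(M) = 0.518^5 = 0.037295
P(M+2) = 5 × 0.518^4 × 0.482^1 = 0.173515
P(M+4) = 10 × 0.518^3 × 0.482^2 = 0.322911
P(M+6) = 10 × 0.518^2 × 0.482^3 = 0.300470
P(M+8) = 5 × 0.518^1 × 0.482^4 = 0.139794
P(M+10) = 0.482^5 = 0.026016
The M+4 peak is largest (0.322911); scaling to 100 gives 11.55 : 53.73 : 100.00 : 93.05 : 43.29 : 8.06.

11.55 : 53.73 : 100.00 : 93.05 : 43.29 : 8.06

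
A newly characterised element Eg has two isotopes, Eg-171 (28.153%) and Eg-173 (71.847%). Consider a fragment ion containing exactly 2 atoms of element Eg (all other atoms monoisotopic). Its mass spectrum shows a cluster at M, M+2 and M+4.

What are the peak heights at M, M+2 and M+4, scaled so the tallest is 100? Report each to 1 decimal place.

15.4 : 78.4 : 100.0

Each Eg atom is independently Eg-171 (p = 0.28153) or Eg-173 (q = 0.71847); the cluster is the binomial expansion (p + q)^2.
P(M) = 0.28153^2 = 0.079259
P(M+2) = 2 × 0.28153^1 × 0.71847^1 = 0.404542
P(M+4) = 0.71847^2 = 0.516199
The M+4 peak is largest (0.516199); scaling to 100 gives 15.4 : 78.4 : 100.0.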